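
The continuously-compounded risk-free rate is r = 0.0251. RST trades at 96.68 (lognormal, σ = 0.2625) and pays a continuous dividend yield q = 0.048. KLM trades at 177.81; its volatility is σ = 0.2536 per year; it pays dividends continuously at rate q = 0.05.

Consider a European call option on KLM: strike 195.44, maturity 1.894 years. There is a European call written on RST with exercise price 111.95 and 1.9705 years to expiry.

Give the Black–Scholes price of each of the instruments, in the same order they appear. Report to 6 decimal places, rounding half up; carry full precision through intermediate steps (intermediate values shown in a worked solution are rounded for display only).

[KLM call K=195.44]
σ√T = 0.2536·√1.894 = 0.349011
d₁ = (ln(S/K) + (r−q+σ²/2)T) / (σ√T) = (ln(177.81/195.44) + (0.0251−0.05+0.2536²/2)·1.894) / 0.349011 = (-0.094538 + 0.013744) / 0.349011 = -0.231494
d₂ = d₁ − σ√T = -0.231494 − 0.349011 = -0.580505
e^{−rT} = 0.953573
e^{−qT} = 0.909646
N(d₁) = 0.408465,  N(d₂) = 0.280787
price = S·e^{−qT}·N(d₁) − K·e^{−rT}·N(d₂) = 66.066875 − 52.329215 = 13.737660
[RST call K=111.95]
σ√T = 0.2625·√1.9705 = 0.368483
d₁ = (ln(S/K) + (r−q+σ²/2)T) / (σ√T) = (ln(96.68/111.95) + (0.0251−0.048+0.2625²/2)·1.9705) / 0.368483 = (-0.146646 + 0.022765) / 0.368483 = -0.336190
d₂ = d₁ − σ√T = -0.336190 − 0.368483 = -0.704673
e^{−rT} = 0.951744
e^{−qT} = 0.909751
N(d₁) = 0.368364,  N(d₂) = 0.240507
price = S·e^{−qT}·N(d₁) − K·e^{−rT}·N(d₂) = 32.399345 − 25.625450 = 6.773895

price(KLM call K=195.44) = 13.737660
price(RST call K=111.95) = 6.773895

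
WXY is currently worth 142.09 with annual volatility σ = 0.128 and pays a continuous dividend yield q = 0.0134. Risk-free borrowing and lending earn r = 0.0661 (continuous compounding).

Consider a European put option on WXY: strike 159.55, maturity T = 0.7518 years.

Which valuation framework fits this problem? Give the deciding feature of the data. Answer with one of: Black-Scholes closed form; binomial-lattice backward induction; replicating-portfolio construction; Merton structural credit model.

framework: Black-Scholes closed form

Key observation: with WXY following a GBM at constant σ and r, the European put struck at 159.55 prices in closed form — nothing here needs a stepwise model or a balance sheet.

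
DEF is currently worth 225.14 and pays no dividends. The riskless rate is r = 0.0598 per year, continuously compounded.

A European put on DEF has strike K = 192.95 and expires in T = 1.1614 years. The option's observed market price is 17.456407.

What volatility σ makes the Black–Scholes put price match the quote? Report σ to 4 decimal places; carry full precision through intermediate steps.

sigma = 0.4134

At σ = 0.4134 the Black–Scholes value reproduces the quote:
σ√T = 0.4134·√1.1614 = 0.445514
d₁ = (ln(S/K) + (r+σ²/2)T) / (σ√T) = (ln(225.14/192.95) + (0.0598+0.4134²/2)·1.1614) / 0.445514 = (0.154291 + 0.168693) / 0.445514 = 0.724970
d₂ = d₁ − σ√T = 0.724970 − 0.445514 = 0.279456
e^{−rT} = 0.932905
N(−d₁) = 0.234235,  N(−d₂) = 0.389947
V = K·e^{−rT}·N(−d₂) − S·N(−d₁) = 70.192103 − 52.735696 = 17.456407 (equal to the quote); since ∂V/∂σ > 0 for all σ, the implied volatility is unique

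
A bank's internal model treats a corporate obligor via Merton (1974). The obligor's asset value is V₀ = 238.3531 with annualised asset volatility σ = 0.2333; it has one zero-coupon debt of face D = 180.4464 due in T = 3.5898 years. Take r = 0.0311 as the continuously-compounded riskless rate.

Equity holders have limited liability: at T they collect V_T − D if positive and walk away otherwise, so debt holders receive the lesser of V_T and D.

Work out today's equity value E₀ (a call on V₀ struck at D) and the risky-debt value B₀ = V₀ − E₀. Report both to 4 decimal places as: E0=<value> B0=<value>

E0=85.8301 B0=152.5230

Equity is a call on the firm's assets struck at D = 180.4464:
d₁ = [ln(V₀/D) + (r + σ²/2)T] / (σ√T)
   = [ln(238.3531/180.4464) + (0.0311 + 0.5·0.2333²)·3.5898] / (0.2333·√3.5898)
   = [0.278319 + 0.209337] / 0.442028 = 1.103225
d₂ = d₁ − σ√T = 1.103225 − 0.442028 = 0.661197
N(d₁) = 0.865035,  N(d₂) = 0.745757,  e^(−rT) = 0.894364
E₀ = V₀·N(d₁) − D·e^(−rT)·N(d₂)
   = 238.3531·0.865035 − 180.4464·0.894364·0.745757 = 85.830065
B₀ = V₀ − E₀ = 238.3531 − 85.830065 = 152.523035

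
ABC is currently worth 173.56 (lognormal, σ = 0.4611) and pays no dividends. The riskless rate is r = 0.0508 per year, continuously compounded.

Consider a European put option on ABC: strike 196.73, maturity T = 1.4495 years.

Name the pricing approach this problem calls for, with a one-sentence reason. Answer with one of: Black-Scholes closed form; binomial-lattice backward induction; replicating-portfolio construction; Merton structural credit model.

Key observation: with ABC following a GBM at constant σ and r, the European put struck at 196.73 prices in closed form — nothing here needs a stepwise model or a balance sheet.

framework: Black-Scholes closed form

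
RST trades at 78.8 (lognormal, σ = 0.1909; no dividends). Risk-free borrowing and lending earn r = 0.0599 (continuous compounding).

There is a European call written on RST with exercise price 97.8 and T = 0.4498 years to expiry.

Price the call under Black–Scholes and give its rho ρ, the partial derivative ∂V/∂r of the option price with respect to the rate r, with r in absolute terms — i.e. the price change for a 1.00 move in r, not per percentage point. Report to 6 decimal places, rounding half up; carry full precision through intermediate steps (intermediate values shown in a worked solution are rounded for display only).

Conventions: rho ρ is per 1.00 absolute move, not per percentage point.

σ√T = 0.1909·√0.4498 = 0.128031
d₁ = (ln(S/K) + (r+σ²/2)T) / (σ√T) = (ln(78.8/97.8) + (0.0599+0.1909²/2)·0.4498) / 0.128031 = (-0.216012 + 0.035139) / 0.128031 = -1.412723
d₂ = d₁ − σ√T = -1.412723 − 0.128031 = -1.540754
e^{−rT} = 0.973417
N(d₁) = 0.078869,  N(d₂) = 0.061688
Call price V = S·N(d₁) − K·e^{−rT}·N(d₂) = 6.214843 − 5.872735 = 0.342108
ρ = K·T·e^{−rT}·N(d₂) = 2.641556

price = 0.342108
ρ = 2.641556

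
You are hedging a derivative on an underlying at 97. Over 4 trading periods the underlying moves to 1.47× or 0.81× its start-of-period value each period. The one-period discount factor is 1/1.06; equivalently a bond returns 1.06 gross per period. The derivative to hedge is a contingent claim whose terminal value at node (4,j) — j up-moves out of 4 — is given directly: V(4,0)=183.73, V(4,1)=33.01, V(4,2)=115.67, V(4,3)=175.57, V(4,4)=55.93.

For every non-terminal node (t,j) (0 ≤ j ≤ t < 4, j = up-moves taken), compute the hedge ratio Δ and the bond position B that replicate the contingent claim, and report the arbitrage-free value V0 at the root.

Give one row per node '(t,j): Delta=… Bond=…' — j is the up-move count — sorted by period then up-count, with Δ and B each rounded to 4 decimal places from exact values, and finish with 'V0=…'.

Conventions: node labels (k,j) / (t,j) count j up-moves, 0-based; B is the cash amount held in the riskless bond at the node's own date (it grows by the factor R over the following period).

(0,0): Delta=0.1263 Bond=69.0485
(1,0): Delta=-0.1831 Bond=97.5018
(1,1): Delta=0.4059 Bond=33.3226
(2,0): Delta=-1.3997 Bond=180.7768
(2,1): Delta=0.9163 Bond=-23.6251
(2,2): Delta=-0.0553 Bond=131.9950
(3,0): Delta=-4.4300 Bond=347.8345
(3,1): Delta=1.3387 Bond=-64.5626
(3,2): Delta=0.5346 Bond=39.7702
(3,3): Delta=-0.5883 Bond=304.1518
V0=81.3013

Risk-neutral probability p* = (R−d)/(u−d) = (1.06−0.81)/(1.47−0.81) = 0.3788.
Payoffs at expiry: V(4,0)=183.7300, V(4,1)=33.0100, V(4,2)=115.6700, V(4,3)=175.5700, V(4,4)=55.9300
  t=3,j=0: stock 51.5498 → up 75.7782 (V=33.0100), down 41.7553 (V=183.7300). Price 119.4708; hedge Δ=-4.4300, bond B=347.8345.
  t=3,j=1: stock 93.5533 → up 137.5233 (V=115.6700), down 75.7782 (V=33.0100). Price 60.6798; hedge Δ=1.3387, bond B=-64.5626.
  t=3,j=2: stock 169.7819 → up 249.5794 (V=175.5700), down 137.5233 (V=115.6700). Price 130.5277; hedge Δ=0.5346, bond B=39.7702.
  t=3,j=3: stock 308.1227 → up 452.9404 (V=55.9300), down 249.5794 (V=175.5700). Price 122.8791; hedge Δ=-0.5883, bond B=304.1518.
  t=2,j=0: stock 63.6417 → up 93.5533 (V=60.6798), down 51.5498 (V=119.4708). Price 91.6995; hedge Δ=-1.3997, bond B=180.7768.
  t=2,j=1: stock 115.4979 → up 169.7819 (V=130.5277), down 93.5533 (V=60.6798). Price 82.2051; hedge Δ=0.9163, bond B=-23.6251.
  t=2,j=2: stock 209.6073 → up 308.1227 (V=122.8791), down 169.7819 (V=130.5277). Price 120.4061; hedge Δ=-0.0553, bond B=131.9950.
  t=1,j=0: stock 78.5700 → up 115.4979 (V=82.2051), down 63.6417 (V=91.6995). Price 83.1162; hedge Δ=-0.1831, bond B=97.5018.
  t=1,j=1: stock 142.5900 → up 209.6073 (V=120.4061), down 115.4979 (V=82.2051). Price 91.2030; hedge Δ=0.4059, bond B=33.3226.
  t=0,j=0: stock 97.0000 → up 142.5900 (V=91.2030), down 78.5700 (V=83.1162). Price 81.3013; hedge Δ=0.1263, bond B=69.0485.
As a check, the time-0 holding Δ(0,0)·S0 + B(0,0) comes to 81.3013 — exactly V0.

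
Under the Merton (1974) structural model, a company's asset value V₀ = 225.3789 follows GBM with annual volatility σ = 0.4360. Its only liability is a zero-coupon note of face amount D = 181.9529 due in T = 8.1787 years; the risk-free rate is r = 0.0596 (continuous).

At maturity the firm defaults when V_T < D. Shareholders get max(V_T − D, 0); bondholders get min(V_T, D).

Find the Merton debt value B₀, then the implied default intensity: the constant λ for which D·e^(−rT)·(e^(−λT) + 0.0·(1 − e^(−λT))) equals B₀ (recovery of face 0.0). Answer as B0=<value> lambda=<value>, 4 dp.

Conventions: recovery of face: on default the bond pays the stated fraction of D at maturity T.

Work the structural quantities from V₀ = 225.3789 against face 181.9529:
d₁ = [ln(V₀/D) + (r + σ²/2)T] / (σ√T)
   = [ln(225.3789/181.9529) + (0.0596 + 0.5·0.4360²)·8.1787] / (0.4360·√8.1787)
   = [0.214035 + 1.264820] / 1.246891 = 1.186033
d₂ = d₁ − σ√T = 1.186033 − 1.246891 = -0.060858
N(d₁) = 0.882195,  N(d₂) = 0.475736,  e^(−rT) = 0.614190
E₀ = V₀·N(d₁) − D·e^(−rT)·N(d₂)
   = 225.3789·0.882195 − 181.9529·0.614190·0.475736 = 145.662964
B₀ = V₀ − E₀ = 225.3789 − 145.662964 = 79.715936
e^(−λT) = (B₀·e^(rT)/D − 0)/(1 − 0) = (79.7159·1.628160/181.9529 − 0)/1 = 0.71331777
λ = −ln(0.71331777)/8.1787 = 0.041306

B0=79.7159 lambda=0.0413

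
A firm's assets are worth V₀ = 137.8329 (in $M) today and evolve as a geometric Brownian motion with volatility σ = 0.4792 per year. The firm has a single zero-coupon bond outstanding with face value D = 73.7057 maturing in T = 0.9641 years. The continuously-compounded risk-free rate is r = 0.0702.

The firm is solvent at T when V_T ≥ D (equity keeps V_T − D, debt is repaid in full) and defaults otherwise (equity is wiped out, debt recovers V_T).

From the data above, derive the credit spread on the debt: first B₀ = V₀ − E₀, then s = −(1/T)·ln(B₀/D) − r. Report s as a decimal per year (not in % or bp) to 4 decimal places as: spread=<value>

spread=0.0212

Apply the equity-as-call identities (strike 73.7057, horizon 0.9641 years):
d₁ = [ln(V₀/D) + (r + σ²/2)T] / (σ√T)
   = [ln(137.8329/73.7057) + (0.0702 + 0.5·0.4792²)·0.9641] / (0.4792·√0.9641)
   = [0.625962 + 0.178374] / 0.470520 = 1.709463
d₂ = d₁ − σ√T = 1.709463 − 0.470520 = 1.238943
N(d₁) = 0.956317,  N(d₂) = 0.892317,  e^(−rT) = 0.934560
E₀ = V₀·N(d₁) − D·e^(−rT)·N(d₂)
   = 137.8329·0.956317 − 73.7057·0.934560·0.892317 = 70.347104
B₀ = V₀ − E₀ = 137.8329 − 70.347104 = 67.485796
spread = −(1/T)·ln(B₀/D) − r = −(1/0.9641)·ln(67.485796/73.7057) − 0.0702 = 0.02124590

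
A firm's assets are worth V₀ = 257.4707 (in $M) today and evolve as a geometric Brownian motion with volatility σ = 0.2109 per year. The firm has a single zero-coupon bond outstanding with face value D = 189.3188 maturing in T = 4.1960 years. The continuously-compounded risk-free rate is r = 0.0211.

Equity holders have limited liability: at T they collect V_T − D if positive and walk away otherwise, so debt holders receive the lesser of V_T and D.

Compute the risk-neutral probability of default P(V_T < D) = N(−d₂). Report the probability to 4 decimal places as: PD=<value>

Equity is a call on the firm's assets struck at D = 189.3188:
d₁ = [ln(V₀/D) + (r + σ²/2)T] / (σ√T)
   = [ln(257.4707/189.3188) + (0.0211 + 0.5·0.2109²)·4.1960] / (0.2109·√4.1960)
   = [0.307474 + 0.181852] / 0.432011 = 1.132671
d₂ = d₁ − σ√T = 1.132671 − 0.432011 = 0.700660
risk-neutral PD = N(−d₂) = N(-0.700660) = 0.241758

PD=0.2418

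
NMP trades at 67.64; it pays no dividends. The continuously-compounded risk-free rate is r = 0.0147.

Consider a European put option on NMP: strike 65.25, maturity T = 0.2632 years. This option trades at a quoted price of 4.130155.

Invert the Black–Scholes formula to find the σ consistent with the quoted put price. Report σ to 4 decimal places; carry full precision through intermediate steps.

At σ = 0.3947 the Black–Scholes value reproduces the quote:
σ√T = 0.3947·√0.2632 = 0.202493
d₁ = (ln(S/K) + (r+σ²/2)T) / (σ√T) = (ln(67.64/65.25) + (0.0147+0.3947²/2)·0.2632) / 0.202493 = (0.035973 + 0.024371) / 0.202493 = 0.298006
d₂ = d₁ − σ√T = 0.298006 − 0.202493 = 0.095513
e^{−rT} = 0.996138
N(−d₁) = 0.382849,  N(−d₂) = 0.461954
V = K·e^{−rT}·N(−d₂) − S·N(−d₁) = 30.026069 − 25.895914 = 4.130155 (the quoted price), and the Black–Scholes price is strictly increasing in σ, so σ is unique

sigma = 0.3947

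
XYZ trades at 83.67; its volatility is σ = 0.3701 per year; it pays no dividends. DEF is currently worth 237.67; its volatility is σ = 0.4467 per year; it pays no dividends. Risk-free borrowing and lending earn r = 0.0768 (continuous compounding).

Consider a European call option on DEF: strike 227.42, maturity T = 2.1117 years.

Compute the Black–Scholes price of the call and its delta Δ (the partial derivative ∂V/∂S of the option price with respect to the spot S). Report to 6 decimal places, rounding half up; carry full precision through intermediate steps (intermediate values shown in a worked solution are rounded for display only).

price = 79.635715
Δ = 0.739667

σ√T = 0.4467·√2.1117 = 0.649131
d₁ = (ln(S/K) + (r+σ²/2)T) / (σ√T) = (ln(237.67/227.42) + (0.0768+0.4467²/2)·2.1117) / 0.649131 = (0.044085 + 0.372864) / 0.649131 = 0.642318
d₂ = d₁ − σ√T = 0.642318 − 0.649131 = -0.006812
e^{−rT} = 0.850289
N(d₁) = 0.739667,  N(d₂) = 0.497282
Call price V = S·N(d₁) − K·e^{−rT}·N(d₂) = 175.796592 − 96.160877 = 79.635715
Δ = N(d₁) = 0.739667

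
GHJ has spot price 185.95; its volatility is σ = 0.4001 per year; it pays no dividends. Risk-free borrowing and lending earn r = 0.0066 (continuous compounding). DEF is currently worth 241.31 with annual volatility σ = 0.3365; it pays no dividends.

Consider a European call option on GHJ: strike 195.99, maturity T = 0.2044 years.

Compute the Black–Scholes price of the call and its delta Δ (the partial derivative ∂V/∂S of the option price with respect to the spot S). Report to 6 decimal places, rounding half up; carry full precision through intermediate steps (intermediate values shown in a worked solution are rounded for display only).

σ√T = 0.4001·√0.2044 = 0.180888
d₁ = (ln(S/K) + (r+σ²/2)T) / (σ√T) = (ln(185.95/195.99) + (0.0066+0.4001²/2)·0.2044) / 0.180888 = (-0.052586 + 0.017709) / 0.180888 = -0.192808
d₂ = d₁ − σ√T = -0.192808 − 0.180888 = -0.373696
e^{−rT} = 0.998652
N(d₁) = 0.423555,  N(d₂) = 0.354315
Call price V = S·N(d₁) − K·e^{−rT}·N(d₂) = 78.759988 − 69.348649 = 9.411339
Δ = N(d₁) = 0.423555

price = 9.411339
Δ = 0.423555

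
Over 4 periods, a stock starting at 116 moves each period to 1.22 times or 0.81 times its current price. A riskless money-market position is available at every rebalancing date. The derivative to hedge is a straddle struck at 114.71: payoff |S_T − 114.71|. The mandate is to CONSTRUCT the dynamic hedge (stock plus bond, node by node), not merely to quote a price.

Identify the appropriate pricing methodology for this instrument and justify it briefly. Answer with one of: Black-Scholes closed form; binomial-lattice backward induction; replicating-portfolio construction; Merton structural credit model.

framework: replicating-portfolio construction

Key observation: what is demanded is not a single number but the (Δ, B) position at each node of the 1.22/0.81 tree starting at 116; constructing those positions is the replicating-portfolio method.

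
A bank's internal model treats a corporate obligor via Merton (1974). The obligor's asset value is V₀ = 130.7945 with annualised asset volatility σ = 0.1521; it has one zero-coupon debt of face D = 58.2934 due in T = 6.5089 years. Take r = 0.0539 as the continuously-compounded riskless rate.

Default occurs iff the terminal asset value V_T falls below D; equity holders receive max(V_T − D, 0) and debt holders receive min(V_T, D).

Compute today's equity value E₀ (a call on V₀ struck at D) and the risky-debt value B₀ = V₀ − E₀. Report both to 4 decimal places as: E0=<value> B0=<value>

Apply the equity-as-call identities (strike 58.2934, horizon 6.5089 years):
d₁ = [ln(V₀/D) + (r + σ²/2)T] / (σ√T)
   = [ln(130.7945/58.2934) + (0.0539 + 0.5·0.1521²)·6.5089] / (0.1521·√6.5089)
   = [0.808139 + 0.426119] / 0.388046 = 3.180702
d₂ = d₁ − σ√T = 3.180702 − 0.388046 = 2.792656
N(d₁) = 0.999265,  N(d₂) = 0.997386,  e^(−rT) = 0.704104
E₀ = V₀·N(d₁) − D·e^(−rT)·N(d₂)
   = 130.7945·0.999265 − 58.2934·0.704104·0.997386 = 89.761109
B₀ = V₀ − E₀ = 130.7945 − 89.761109 = 41.033391

E0=89.7611 B0=41.0334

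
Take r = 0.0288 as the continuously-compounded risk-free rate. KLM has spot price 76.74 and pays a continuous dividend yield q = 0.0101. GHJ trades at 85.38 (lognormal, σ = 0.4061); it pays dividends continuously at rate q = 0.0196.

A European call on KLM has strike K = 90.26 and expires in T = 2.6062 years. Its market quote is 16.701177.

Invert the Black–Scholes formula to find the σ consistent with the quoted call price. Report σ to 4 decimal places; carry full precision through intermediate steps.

sigma = 0.4175

At σ = 0.4175 the Black–Scholes value reproduces the quote:
σ√T = 0.4175·√2.6062 = 0.674001
d₁ = (ln(S/K) + (r−q+σ²/2)T) / (σ√T) = (ln(76.74/90.26) + (0.0288−0.0101+0.4175²/2)·2.6062) / 0.674001 = (-0.162271 + 0.275874) / 0.674001 = 0.168550
d₂ = d₁ − σ√T = 0.168550 − 0.674001 = -0.505450
e^{−rT} = 0.927689
e^{−qT} = 0.974021
N(d₁) = 0.566925,  N(d₂) = 0.306621
V = S·e^{−qT}·N(d₁) − K·e^{−rT}·N(d₂) = 42.375568 − 25.674390 = 16.701177 (equal to the quote); since ∂V/∂σ > 0 for all σ, the implied volatility is unique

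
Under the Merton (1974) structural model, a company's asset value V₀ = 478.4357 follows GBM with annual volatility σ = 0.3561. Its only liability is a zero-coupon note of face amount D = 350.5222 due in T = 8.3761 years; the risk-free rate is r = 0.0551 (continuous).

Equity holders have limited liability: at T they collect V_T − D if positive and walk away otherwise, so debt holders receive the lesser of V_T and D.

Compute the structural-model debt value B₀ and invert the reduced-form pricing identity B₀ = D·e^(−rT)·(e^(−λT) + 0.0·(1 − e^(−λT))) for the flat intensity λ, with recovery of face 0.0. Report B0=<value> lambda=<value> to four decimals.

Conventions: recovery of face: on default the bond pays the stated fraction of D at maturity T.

Work the structural quantities from V₀ = 478.4357 against face 350.5222:
d₁ = [ln(V₀/D) + (r + σ²/2)T] / (σ√T)
   = [ln(478.4357/350.5222) + (0.0551 + 0.5·0.3561²)·8.3761] / (0.3561·√8.3761)
   = [0.311098 + 0.992598] / 1.030607 = 1.264979
d₂ = d₁ − σ√T = 1.264979 − 1.030607 = 0.234373
N(d₁) = 0.897061,  N(d₂) = 0.592652,  e^(−rT) = 0.630323
E₀ = V₀·N(d₁) − D·e^(−rT)·N(d₂)
   = 478.4357·0.897061 − 350.5222·0.630323·0.592652 = 298.243975
B₀ = V₀ − E₀ = 478.4357 − 298.243975 = 180.191725
e^(−λT) = (B₀·e^(rT)/D − 0)/(1 − 0) = (180.1917·1.586489/350.5222 − 0)/1 = 0.81556052
λ = −ln(0.81556052)/8.3761 = 0.024341

B0=180.1917 lambda=0.0243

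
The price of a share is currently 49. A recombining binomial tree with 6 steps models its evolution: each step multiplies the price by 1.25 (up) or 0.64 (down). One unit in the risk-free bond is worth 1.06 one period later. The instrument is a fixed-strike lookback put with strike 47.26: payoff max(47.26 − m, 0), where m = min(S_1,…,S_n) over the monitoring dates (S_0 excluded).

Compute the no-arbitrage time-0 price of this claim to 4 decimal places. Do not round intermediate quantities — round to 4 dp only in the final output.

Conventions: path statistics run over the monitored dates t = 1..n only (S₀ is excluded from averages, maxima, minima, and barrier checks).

With p* = (R−d)/(u−d) = 0.6885, sum probability × payoff across the paths and divide by R^6.
Enumerate all 2^6 = 64 price paths (U = up ×1.25, D = down ×0.64); each path with k up-moves has probability p*^k·(1−p*)^(6−k).
DDDDDD: m=3.3673, payoff=43.8927, prob=0.000913
UDDDDD: m=6.5767, payoff=40.6833, prob=0.002019
DUDDDD: m=6.5767, payoff=40.6833, prob=0.002019
UUDDDD: m=12.8451, payoff=34.4149, prob=0.004462
DDUDDD: m=6.5767, payoff=40.6833, prob=0.002019
UDUDDD: m=12.8451, payoff=34.4149, prob=0.004462
DUUDDD: m=12.8451, payoff=34.4149, prob=0.004462
UUUDDD: m=25.0880, payoff=22.1720, prob=0.009863
DDDUDD: m=6.5767, payoff=40.6833, prob=0.002019
UDDUDD: m=12.8451, payoff=34.4149, prob=0.004462
DUDUDD: m=12.8451, payoff=34.4149, prob=0.004462
UUDUDD: m=25.0880, payoff=22.1720, prob=0.009863
DDUUDD: m=12.8451, payoff=34.4149, prob=0.004462
UDUUDD: m=25.0880, payoff=22.1720, prob=0.009863
DUUUDD: m=25.0880, payoff=22.1720, prob=0.009863
UUUUDD: m=49.0000, payoff=0.0000, prob=0.021803
DDDDUD: m=6.5767, payoff=40.6833, prob=0.002019
UDDDUD: m=12.8451, payoff=34.4149, prob=0.004462
DUDDUD: m=12.8451, payoff=34.4149, prob=0.004462
UUDDUD: m=25.0880, payoff=22.1720, prob=0.009863
DDUDUD: m=12.8451, payoff=34.4149, prob=0.004462
UDUDUD: m=25.0880, payoff=22.1720, prob=0.009863
DUUDUD: m=25.0880, payoff=22.1720, prob=0.009863
UUUDUD: m=49.0000, payoff=0.0000, prob=0.021803
DDDUUD: m=12.8451, payoff=34.4149, prob=0.004462
UDDUUD: m=25.0880, payoff=22.1720, prob=0.009863
DUDUUD: m=25.0880, payoff=22.1720, prob=0.009863
UUDUUD: m=49.0000, payoff=0.0000, prob=0.021803
DDUUUD: m=20.0704, payoff=27.1896, prob=0.009863
UDUUUD: m=39.2000, payoff=8.0600, prob=0.021803
DUUUUD: m=31.3600, payoff=15.9000, prob=0.021803
UUUUUD: m=61.2500, payoff=0.0000, prob=0.048197
DDDDDU: m=5.2613, payoff=41.9987, prob=0.002019
UDDDDU: m=10.2760, payoff=36.9840, prob=0.004462
DUDDDU: m=10.2760, payoff=36.9840, prob=0.004462
UUDDDU: m=20.0704, payoff=27.1896, prob=0.009863
DDUDDU: m=10.2760, payoff=36.9840, prob=0.004462
UDUDDU: m=20.0704, payoff=27.1896, prob=0.009863
DUUDDU: m=20.0704, payoff=27.1896, prob=0.009863
UUUDDU: m=39.2000, payoff=8.0600, prob=0.021803
DDDUDU: m=10.2760, payoff=36.9840, prob=0.004462
UDDUDU: m=20.0704, payoff=27.1896, prob=0.009863
DUDUDU: m=20.0704, payoff=27.1896, prob=0.009863
UUDUDU: m=39.2000, payoff=8.0600, prob=0.021803
DDUUDU: m=20.0704, payoff=27.1896, prob=0.009863
UDUUDU: m=39.2000, payoff=8.0600, prob=0.021803
DUUUDU: m=31.3600, payoff=15.9000, prob=0.021803
UUUUDU: m=61.2500, payoff=0.0000, prob=0.048197
DDDDUU: m=8.2208, payoff=39.0392, prob=0.004462
UDDDUU: m=16.0563, payoff=31.2037, prob=0.009863
DUDDUU: m=16.0563, payoff=31.2037, prob=0.009863
UUDDUU: m=31.3600, payoff=15.9000, prob=0.021803
DDUDUU: m=16.0563, payoff=31.2037, prob=0.009863
UDUDUU: m=31.3600, payoff=15.9000, prob=0.021803
DUUDUU: m=31.3600, payoff=15.9000, prob=0.021803
UUUDUU: m=61.2500, payoff=0.0000, prob=0.048197
DDDUUU: m=12.8451, payoff=34.4149, prob=0.009863
UDDUUU: m=25.0880, payoff=22.1720, prob=0.021803
DUDUUU: m=25.0880, payoff=22.1720, prob=0.021803
UUDUUU: m=49.0000, payoff=0.0000, prob=0.048197
DDUUUU: m=20.0704, payoff=27.1896, prob=0.021803
UDUUUU: m=39.2000, payoff=8.0600, prob=0.048197
DUUUUU: m=31.3600, payoff=15.9000, prob=0.048197
UUUUUU: m=61.2500, payoff=0.0000, prob=0.106541
Price = Σ prob·payoff / R^6 = 13.164467 / 1.418519 = 9.2804

price = 9.2804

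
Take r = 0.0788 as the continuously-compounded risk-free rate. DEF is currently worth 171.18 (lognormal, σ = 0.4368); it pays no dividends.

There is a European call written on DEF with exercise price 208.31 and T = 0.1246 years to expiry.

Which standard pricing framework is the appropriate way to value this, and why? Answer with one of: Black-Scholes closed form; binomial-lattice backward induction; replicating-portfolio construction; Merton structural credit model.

framework: Black-Scholes closed form

Key observation: the instrument is a plain European call (strike 208.31) on a lognormal asset; the exact continuous-time formula applies directly.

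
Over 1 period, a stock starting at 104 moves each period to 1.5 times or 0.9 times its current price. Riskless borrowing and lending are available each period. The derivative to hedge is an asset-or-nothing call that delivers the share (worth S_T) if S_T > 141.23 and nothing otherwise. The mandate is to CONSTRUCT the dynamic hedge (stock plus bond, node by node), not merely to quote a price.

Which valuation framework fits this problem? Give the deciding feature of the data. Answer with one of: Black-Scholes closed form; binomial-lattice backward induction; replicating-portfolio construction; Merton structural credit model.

framework: replicating-portfolio construction

Key observation: a price alone would not answer the question — the per-node share/bond construction on the spot-104, 1.5/0.9 tree is required, and only the replicating-portfolio method yields it.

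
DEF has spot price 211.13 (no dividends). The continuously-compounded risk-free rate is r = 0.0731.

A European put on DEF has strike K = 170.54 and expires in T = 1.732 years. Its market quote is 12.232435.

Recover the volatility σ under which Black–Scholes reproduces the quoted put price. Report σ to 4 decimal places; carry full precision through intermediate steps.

At σ = 0.3702 the Black–Scholes value reproduces the quote:
σ√T = 0.3702·√1.732 = 0.487203
d₁ = (ln(S/K) + (r+σ²/2)T) / (σ√T) = (ln(211.13/170.54) + (0.0731+0.3702²/2)·1.732) / 0.487203 = (0.213504 + 0.245293) / 0.487203 = 0.941695
d₂ = d₁ − σ√T = 0.941695 − 0.487203 = 0.454491
e^{−rT} = 0.881078
N(−d₁) = 0.173174,  N(−d₂) = 0.324738
V = K·e^{−rT}·N(−d₂) − S·N(−d₁) = 48.794755 − 36.562320 = 12.232435 (equal to the quote); since ∂V/∂σ > 0 for all σ, the implied volatility is unique

sigma = 0.3702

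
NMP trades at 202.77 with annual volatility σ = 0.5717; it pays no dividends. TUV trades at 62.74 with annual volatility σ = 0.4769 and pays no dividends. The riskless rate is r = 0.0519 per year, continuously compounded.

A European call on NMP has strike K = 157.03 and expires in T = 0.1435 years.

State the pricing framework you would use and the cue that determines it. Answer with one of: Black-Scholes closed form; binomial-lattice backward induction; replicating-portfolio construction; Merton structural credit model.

Key observation: the strike-157.03 call on NMP is European-exercise on a continuously-modelled lognormal underlying, so its value is a single closed-form evaluation.

framework: Black-Scholes closed form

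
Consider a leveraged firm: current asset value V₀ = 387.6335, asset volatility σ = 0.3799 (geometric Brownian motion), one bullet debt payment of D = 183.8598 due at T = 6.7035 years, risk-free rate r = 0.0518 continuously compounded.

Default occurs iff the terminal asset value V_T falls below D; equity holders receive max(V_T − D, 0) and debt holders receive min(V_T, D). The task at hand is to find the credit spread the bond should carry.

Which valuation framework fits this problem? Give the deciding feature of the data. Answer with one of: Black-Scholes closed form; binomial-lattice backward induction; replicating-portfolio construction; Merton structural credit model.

Key observation: assets follow a GBM and default happens iff V_T < 183.8598; valuing claims on that split (equity as a call, risky debt as the residual) is the structural model's definition.

framework: Merton structural credit model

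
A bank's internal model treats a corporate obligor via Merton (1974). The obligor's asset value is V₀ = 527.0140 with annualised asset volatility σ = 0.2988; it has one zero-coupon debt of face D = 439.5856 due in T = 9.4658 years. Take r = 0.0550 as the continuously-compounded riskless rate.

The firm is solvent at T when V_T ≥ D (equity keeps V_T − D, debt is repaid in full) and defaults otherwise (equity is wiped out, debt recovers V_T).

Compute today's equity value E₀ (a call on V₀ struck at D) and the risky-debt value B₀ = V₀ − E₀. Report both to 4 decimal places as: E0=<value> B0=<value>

E0=306.9375 B0=220.0765

Work the structural quantities from V₀ = 527.0140 against face 439.5856:
d₁ = [ln(V₀/D) + (r + σ²/2)T] / (σ√T)
   = [ln(527.0140/439.5856) + (0.0550 + 0.5·0.2988²)·9.4658] / (0.2988·√9.4658)
   = [0.181395 + 0.943179] / 0.919304 = 1.223288
d₂ = d₁ − σ√T = 1.223288 − 0.919304 = 0.303984
N(d₁) = 0.889390,  N(d₂) = 0.619430,  e^(−rT) = 0.594153
E₀ = V₀·N(d₁) − D·e^(−rT)·N(d₂)
   = 527.0140·0.889390 − 439.5856·0.594153·0.619430 = 306.937451
B₀ = V₀ − E₀ = 527.0140 − 306.937451 = 220.076549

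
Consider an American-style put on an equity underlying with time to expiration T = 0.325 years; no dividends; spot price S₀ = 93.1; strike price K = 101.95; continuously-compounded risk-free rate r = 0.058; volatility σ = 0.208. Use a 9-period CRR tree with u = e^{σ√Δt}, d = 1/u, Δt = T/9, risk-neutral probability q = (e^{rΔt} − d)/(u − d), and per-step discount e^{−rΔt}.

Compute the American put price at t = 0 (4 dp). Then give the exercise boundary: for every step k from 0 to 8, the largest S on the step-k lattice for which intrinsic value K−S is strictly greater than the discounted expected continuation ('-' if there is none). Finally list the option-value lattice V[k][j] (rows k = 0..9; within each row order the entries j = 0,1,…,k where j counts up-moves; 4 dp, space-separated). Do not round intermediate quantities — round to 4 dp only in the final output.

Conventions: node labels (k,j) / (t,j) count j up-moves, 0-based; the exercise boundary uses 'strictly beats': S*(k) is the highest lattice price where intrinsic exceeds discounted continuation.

Δt=0.03611  u=1.04032  d=0.96124  q=0.51664  discount=0.99791
step 9 (expiry): payoffs max(K−S,0) = 36.7187 31.3527 25.5453 19.2602 12.4581 5.0964 0.0000 0.0000 0.0000 0.0000
step 8: (k=8,j=0): S=67.8613, K−S=34.0887, hold=33.8754 ⇒ V=34.0887 exercise | (k=8,j=1): S=73.4436, K−S=28.5064, hold=28.2931 ⇒ V=28.5064 exercise | (k=8,j=2): S=79.4851, K−S=22.4649, hold=22.2516 ⇒ V=22.4649 exercise | (k=8,j=3): S=86.0236, K−S=15.9264, hold=15.7131 ⇒ V=15.9264 exercise | (k=8,j=4): S=93.1000, K−S=8.8500, hold=8.6367 ⇒ V=8.8500 exercise | (k=8,j=5): S=100.7585, K−S=1.1915, hold=2.4583 ⇒ V=2.4583 continue | (k=8,j=6): S=109.0469, K−S=0.0000, hold=0.0000 ⇒ V=0.0000 continue | (k=8,j=7): S=118.0172, K−S=0.0000, hold=0.0000 ⇒ V=0.0000 continue | (k=8,j=8): S=127.7254, K−S=0.0000, hold=0.0000 ⇒ V=0.0000 continue  boundary S*=93.1000
step 7: (k=7,j=0): S=70.5973, K−S=31.3527, hold=31.1394 ⇒ V=31.3527 exercise | (k=7,j=1): S=76.4047, K−S=25.5453, hold=25.3320 ⇒ V=25.5453 exercise | (k=7,j=2): S=82.6898, K−S=19.2602, hold=19.0469 ⇒ V=19.2602 exercise | (k=7,j=3): S=89.4919, K−S=12.4581, hold=12.2448 ⇒ V=12.4581 exercise | (k=7,j=4): S=96.8536, K−S=5.0964, hold=5.5362 ⇒ V=5.5362 continue | (k=7,j=5): S=104.8208, K−S=0.0000, hold=1.1858 ⇒ V=1.1858 continue | (k=7,j=6): S=113.4435, K−S=0.0000, hold=0.0000 ⇒ V=0.0000 continue | (k=7,j=7): S=122.7754, K−S=0.0000, hold=0.0000 ⇒ V=0.0000 continue  boundary S*=89.4919
step 6: (k=6,j=0): S=73.4436, K−S=28.5064, hold=28.2931 ⇒ V=28.5064 exercise | (k=6,j=1): S=79.4851, K−S=22.4649, hold=22.2516 ⇒ V=22.4649 exercise | (k=6,j=2): S=86.0236, K−S=15.9264, hold=15.7131 ⇒ V=15.9264 exercise | (k=6,j=3): S=93.1000, K−S=8.8500, hold=8.8634 ⇒ V=8.8634 continue | (k=6,j=4): S=100.7585, K−S=1.1915, hold=3.2817 ⇒ V=3.2817 continue | (k=6,j=5): S=109.0469, K−S=0.0000, hold=0.5720 ⇒ V=0.5720 continue | (k=6,j=6): S=118.0172, K−S=0.0000, hold=0.0000 ⇒ V=0.0000 continue  boundary S*=86.0236
step 5: (k=5,j=0): S=76.4047, K−S=25.5453, hold=25.3320 ⇒ V=25.5453 exercise | (k=5,j=1): S=82.6898, K−S=19.2602, hold=19.0469 ⇒ V=19.2602 exercise | (k=5,j=2): S=89.4919, K−S=12.4581, hold=12.2517 ⇒ V=12.4581 exercise | (k=5,j=3): S=96.8536, K−S=5.0964, hold=5.9672 ⇒ V=5.9672 continue | (k=5,j=4): S=104.8208, K−S=0.0000, hold=1.8778 ⇒ V=1.8778 continue | (k=5,j=5): S=113.4435, K−S=0.0000, hold=0.2759 ⇒ V=0.2759 continue  boundary S*=89.4919
step 4: (k=4,j=0): S=79.4851, K−S=22.4649, hold=22.2516 ⇒ V=22.4649 exercise | (k=4,j=1): S=86.0236, K−S=15.9264, hold=15.7131 ⇒ V=15.9264 exercise | (k=4,j=2): S=93.1000, K−S=8.8500, hold=9.0856 ⇒ V=9.0856 continue | (k=4,j=3): S=100.7585, K−S=1.1915, hold=3.8464 ⇒ V=3.8464 continue | (k=4,j=4): S=109.0469, K−S=0.0000, hold=1.0480 ⇒ V=1.0480 continue  boundary S*=86.0236
step 3: (k=3,j=0): S=82.6898, K−S=19.2602, hold=19.0469 ⇒ V=19.2602 exercise | (k=3,j=1): S=89.4919, K−S=12.4581, hold=12.3663 ⇒ V=12.4581 exercise | (k=3,j=2): S=96.8536, K−S=5.0964, hold=6.3655 ⇒ V=6.3655 continue | (k=3,j=3): S=104.8208, K−S=0.0000, hold=2.3956 ⇒ V=2.3956 continue  boundary S*=89.4919
step 2: (k=2,j=0): S=86.0236, K−S=15.9264, hold=15.7131 ⇒ V=15.9264 exercise | (k=2,j=1): S=93.1000, K−S=8.8500, hold=9.2910 ⇒ V=9.2910 continue | (k=2,j=2): S=100.7585, K−S=1.1915, hold=4.3055 ⇒ V=4.3055 continue  boundary S*=86.0236
step 1: (k=1,j=0): S=89.4919, K−S=12.4581, hold=12.4721 ⇒ V=12.4721 continue | (k=1,j=1): S=96.8536, K−S=5.0964, hold=6.7013 ⇒ V=6.7013 continue  boundary S*=-
step 0: (k=0,j=0): S=93.1000, K−S=8.8500, hold=9.4709 ⇒ V=9.4709 continue  boundary S*=-

price = 9.4709
boundary = - - 86.0236 89.4919 86.0236 89.4919 86.0236 89.4919 93.1000
tree:
9.4709
12.4721 6.7013
15.9264 9.2910 4.3055
19.2602 12.4581 6.3655 2.3956
22.4649 15.9264 9.0856 3.8464 1.0480
25.5453 19.2602 12.4581 5.9672 1.8778 0.2759
28.5064 22.4649 15.9264 8.8634 3.2817 0.5720 0.0000
31.3527 25.5453 19.2602 12.4581 5.5362 1.1858 0.0000 0.0000
34.0887 28.5064 22.4649 15.9264 8.8500 2.4583 0.0000 0.0000 0.0000
36.7187 31.3527 25.5453 19.2602 12.4581 5.0964 0.0000 0.0000 0.0000 0.0000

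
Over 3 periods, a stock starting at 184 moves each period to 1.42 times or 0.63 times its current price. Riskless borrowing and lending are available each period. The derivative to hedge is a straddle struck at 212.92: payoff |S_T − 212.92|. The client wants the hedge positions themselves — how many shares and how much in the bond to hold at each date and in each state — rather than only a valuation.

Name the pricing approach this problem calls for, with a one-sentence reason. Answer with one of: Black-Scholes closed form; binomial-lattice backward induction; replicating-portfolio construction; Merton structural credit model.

framework: replicating-portfolio construction

Key observation: the mandate to exhibit the hedge at every date and state singles out the replicating-portfolio construction on the 3-period tree with factors 1.42 and 0.63 from 184.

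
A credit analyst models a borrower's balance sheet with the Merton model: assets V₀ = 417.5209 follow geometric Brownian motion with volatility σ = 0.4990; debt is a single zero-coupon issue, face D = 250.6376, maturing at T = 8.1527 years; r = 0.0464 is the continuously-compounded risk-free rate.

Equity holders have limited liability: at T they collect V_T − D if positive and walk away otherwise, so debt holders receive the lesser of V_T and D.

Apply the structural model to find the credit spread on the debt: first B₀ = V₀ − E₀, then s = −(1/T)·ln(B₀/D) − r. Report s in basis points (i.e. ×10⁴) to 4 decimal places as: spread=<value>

spread=463.4089

With assets at 417.5209 and a single debt payment of 250.6376 at 8.1527 years:
d₁ = [ln(V₀/D) + (r + σ²/2)T] / (σ√T)
   = [ln(417.5209/250.6376) + (0.0464 + 0.5·0.4990²)·8.1527] / (0.4990·√8.1527)
   = [0.510327 + 1.393301] / 1.424791 = 1.336074
d₂ = d₁ − σ√T = 1.336074 − 1.424791 = -0.088717
N(d₁) = 0.909237,  N(d₂) = 0.464653,  e^(−rT) = 0.685035
E₀ = V₀·N(d₁) − D·e^(−rT)·N(d₂)
   = 417.5209·0.909237 − 250.6376·0.685035·0.464653 = 299.846748
B₀ = V₀ − E₀ = 417.5209 − 299.846748 = 117.674152
spread = −(1/T)·ln(B₀/D) − r = −(1/8.1527)·ln(117.674152/250.6376) − 0.0464 = 0.04634089
in basis points: 0.04634089 × 10⁴ = 463.4089 bp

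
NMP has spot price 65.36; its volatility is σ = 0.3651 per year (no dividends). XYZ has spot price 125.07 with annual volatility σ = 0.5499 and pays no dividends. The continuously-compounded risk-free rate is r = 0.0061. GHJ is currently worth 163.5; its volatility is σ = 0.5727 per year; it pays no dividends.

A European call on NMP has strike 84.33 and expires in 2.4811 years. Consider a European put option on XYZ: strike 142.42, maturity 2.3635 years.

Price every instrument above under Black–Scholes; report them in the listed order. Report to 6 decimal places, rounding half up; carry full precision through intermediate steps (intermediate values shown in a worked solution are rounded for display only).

[NMP call K=84.33]
σ√T = 0.3651·√2.4811 = 0.575088
d₁ = (ln(S/K) + (r+σ²/2)T) / (σ√T) = (ln(65.36/84.33) + (0.0061+0.3651²/2)·2.4811) / 0.575088 = (-0.254827 + 0.180498) / 0.575088 = -0.129249
d₂ = d₁ − σ√T = -0.129249 − 0.575088 = -0.704337
e^{−rT} = 0.984979
N(d₁) = 0.448580,  N(d₂) = 0.240612
price = S·N(d₁) − K·e^{−rT}·N(d₂) = 29.319201 − 19.985986 = 9.333215
[XYZ put K=142.42]
σ√T = 0.5499·√2.3635 = 0.845399
d₁ = (ln(S/K) + (r+σ²/2)T) / (σ√T) = (ln(125.07/142.42) + (0.0061+0.5499²/2)·2.3635) / 0.845399 = (-0.129907 + 0.371767) / 0.845399 = 0.286090
d₂ = d₁ − σ√T = 0.286090 − 0.845399 = -0.559309
e^{−rT} = 0.985686
N(−d₁) = 0.387405,  N(−d₂) = 0.712025
price = K·e^{−rT}·N(−d₂) − S·N(−d₁) = 99.955007 − 48.452704 = 51.502303

price(NMP call K=84.33) = 9.333215
price(XYZ put K=142.42) = 51.502303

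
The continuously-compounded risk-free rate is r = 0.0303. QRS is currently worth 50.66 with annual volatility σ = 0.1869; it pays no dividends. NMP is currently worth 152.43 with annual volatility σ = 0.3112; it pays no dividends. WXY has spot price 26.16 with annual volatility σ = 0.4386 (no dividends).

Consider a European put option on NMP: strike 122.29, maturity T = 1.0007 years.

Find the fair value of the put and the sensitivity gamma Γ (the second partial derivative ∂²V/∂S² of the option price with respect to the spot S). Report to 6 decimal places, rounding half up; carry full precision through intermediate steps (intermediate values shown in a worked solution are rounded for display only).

price = 4.951776
Γ = 0.005299

σ√T = 0.3112·√1.0007 = 0.311309
d₁ = (ln(S/K) + (r+σ²/2)T) / (σ√T) = (ln(152.43/122.29) + (0.0303+0.3112²/2)·1.0007) / 0.311309 = (0.220310 + 0.078778) / 0.311309 = 0.960744
d₂ = d₁ − σ√T = 0.960744 − 0.311309 = 0.649435
e^{−rT} = 0.970134
N(−d₁) = 0.168341,  N(−d₂) = 0.258029
Put price V = K·e^{−rT}·N(−d₂) − S·N(−d₁) = 30.611927 − 25.660151 = 4.951776
φ(d₁) = (1/√(2π))·e^{−d₁²/2} = 0.251465
Γ = φ(d₁) / (S·σ·√T) = 0.005299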